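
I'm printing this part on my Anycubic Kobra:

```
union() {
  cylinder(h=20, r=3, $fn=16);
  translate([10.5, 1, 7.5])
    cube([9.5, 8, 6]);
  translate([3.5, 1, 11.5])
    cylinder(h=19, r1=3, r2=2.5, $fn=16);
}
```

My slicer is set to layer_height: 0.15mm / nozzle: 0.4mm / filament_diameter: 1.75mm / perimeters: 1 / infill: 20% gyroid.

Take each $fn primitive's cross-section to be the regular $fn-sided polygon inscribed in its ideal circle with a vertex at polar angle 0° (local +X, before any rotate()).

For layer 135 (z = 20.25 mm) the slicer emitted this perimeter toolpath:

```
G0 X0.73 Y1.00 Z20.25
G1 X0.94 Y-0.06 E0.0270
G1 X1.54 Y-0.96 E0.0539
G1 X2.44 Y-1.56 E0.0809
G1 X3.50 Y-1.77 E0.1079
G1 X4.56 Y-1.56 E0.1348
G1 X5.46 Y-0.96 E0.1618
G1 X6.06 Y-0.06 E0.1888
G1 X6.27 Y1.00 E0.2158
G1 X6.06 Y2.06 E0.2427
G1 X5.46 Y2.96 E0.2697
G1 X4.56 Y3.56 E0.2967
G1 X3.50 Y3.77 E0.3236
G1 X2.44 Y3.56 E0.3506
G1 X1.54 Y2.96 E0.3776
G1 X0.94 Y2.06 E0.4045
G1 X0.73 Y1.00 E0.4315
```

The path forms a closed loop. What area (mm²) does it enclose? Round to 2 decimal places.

Apply the shoelace formula to the sequence of (X, Y) vertices; enclosed area = 23.50 mm².

23.50 mm²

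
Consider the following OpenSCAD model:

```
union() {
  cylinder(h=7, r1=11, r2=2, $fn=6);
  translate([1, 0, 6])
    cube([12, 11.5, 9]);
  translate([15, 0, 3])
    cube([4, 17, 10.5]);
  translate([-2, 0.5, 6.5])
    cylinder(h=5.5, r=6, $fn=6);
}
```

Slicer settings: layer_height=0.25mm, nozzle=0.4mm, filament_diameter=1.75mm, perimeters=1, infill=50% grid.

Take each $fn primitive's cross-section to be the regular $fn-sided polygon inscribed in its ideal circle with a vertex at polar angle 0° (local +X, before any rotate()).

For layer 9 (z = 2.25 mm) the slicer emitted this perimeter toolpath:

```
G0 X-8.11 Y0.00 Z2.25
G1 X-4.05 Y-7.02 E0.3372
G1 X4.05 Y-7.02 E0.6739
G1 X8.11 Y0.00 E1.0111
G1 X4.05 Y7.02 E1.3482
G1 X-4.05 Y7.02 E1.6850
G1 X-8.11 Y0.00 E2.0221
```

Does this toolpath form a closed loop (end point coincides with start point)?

Start point (G0): (-8.11, 0.00). End point (last G1): the path returns to the start — closed.

yes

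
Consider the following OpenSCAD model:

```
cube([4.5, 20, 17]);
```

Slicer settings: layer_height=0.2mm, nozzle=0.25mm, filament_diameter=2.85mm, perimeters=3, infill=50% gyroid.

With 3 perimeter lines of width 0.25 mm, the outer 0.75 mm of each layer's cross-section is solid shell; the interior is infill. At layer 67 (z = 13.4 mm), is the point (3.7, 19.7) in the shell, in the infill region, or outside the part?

At z = 13.4 mm: the cube (footprint 4.5×20) is included at this height. Overall, the cross-section is a single solid region. The nearest boundary edge runs (4.50, 20.00)→(0.00, 20.00); distance from the point to it = 0.30 mm. The point is inside the cross-section, 0.30 mm from the nearest boundary — within the 0.75 mm shell band (3 × 0.25).

shell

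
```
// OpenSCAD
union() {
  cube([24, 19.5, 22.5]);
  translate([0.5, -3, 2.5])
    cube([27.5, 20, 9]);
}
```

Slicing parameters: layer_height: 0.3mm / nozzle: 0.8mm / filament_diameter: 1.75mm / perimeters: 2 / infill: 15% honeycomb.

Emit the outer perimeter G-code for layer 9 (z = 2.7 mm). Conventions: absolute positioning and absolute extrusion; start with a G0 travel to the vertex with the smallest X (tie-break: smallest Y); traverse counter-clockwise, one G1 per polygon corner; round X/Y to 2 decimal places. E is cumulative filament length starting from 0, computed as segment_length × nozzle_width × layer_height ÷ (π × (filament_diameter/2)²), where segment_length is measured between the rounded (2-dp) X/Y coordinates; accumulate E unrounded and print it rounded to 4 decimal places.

G0 X0.00 Y0.00 Z2.70
G1 X0.50 Y0.00 E0.0499
G1 X0.50 Y-3.00 E0.3492
G1 X28.00 Y-3.00 E3.0932
G1 X28.00 Y17.00 E5.0888
G1 X24.00 Y17.00 E5.4879
G1 X24.00 Y19.50 E5.7374
G1 X0.00 Y19.50 E8.1321
G1 X0.00 Y0.00 E10.0778

At z = 2.7 mm: the 24×19.5 cube contributes its full rectangle; the cube at (0.5, -3) is present — its section is the full 27.5×20 rectangle; Merging all regions: the regions partially overlap (shared area 399.50 mm²), so overlapping operands fuse into one piece — 1 connected region. The outline is a single polygon with 8 vertices. Extrusion per mm of travel: 0.8 × 0.3 / (π × 0.875²) = 0.099780. Accumulating E over each segment gives final E = 10.0778.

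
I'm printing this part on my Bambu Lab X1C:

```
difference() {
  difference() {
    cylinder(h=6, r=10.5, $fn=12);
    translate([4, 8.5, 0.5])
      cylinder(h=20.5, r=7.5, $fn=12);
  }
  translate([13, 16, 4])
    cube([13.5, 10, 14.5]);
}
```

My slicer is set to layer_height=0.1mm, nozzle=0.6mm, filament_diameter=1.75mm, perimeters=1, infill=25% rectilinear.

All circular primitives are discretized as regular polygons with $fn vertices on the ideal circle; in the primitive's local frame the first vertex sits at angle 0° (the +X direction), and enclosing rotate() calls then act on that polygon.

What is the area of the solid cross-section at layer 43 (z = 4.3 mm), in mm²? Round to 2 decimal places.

247.22 mm²

At z = 4.3 mm: the cylinder: section is a regular 12-gon, circumradius r=10.5 (area = (12/2)·10.500²·sin(360°/12) = 330.75 mm²); the cylinder at (4, 8.5): section is a regular 12-gon, circumradius r=7.5 (area = (12/2)·7.500²·sin(360°/12) = 168.75 mm²); Subtracting the remaining from the first: starting from the r=10.5 cylinder (330.75 mm²), the r=7.5 cylinder at (4, 8.5) partially overlaps it — only the 83.53 mm² overlap (of its 168.75 mm²) is removed, clipping the outline — area = 247.22 mm²; the cube at (13, 16) is present — its section is the full 13.5×10 rectangle (area 135.00 mm²); After the difference (first − rest): starting from the result so far (247.22 mm²), the 13.5×10 cube at (13, 16) misses the remaining region (no effect) — area = 247.22 mm². Overall, the cross-section is a single solid region. Net area = 247.22 mm².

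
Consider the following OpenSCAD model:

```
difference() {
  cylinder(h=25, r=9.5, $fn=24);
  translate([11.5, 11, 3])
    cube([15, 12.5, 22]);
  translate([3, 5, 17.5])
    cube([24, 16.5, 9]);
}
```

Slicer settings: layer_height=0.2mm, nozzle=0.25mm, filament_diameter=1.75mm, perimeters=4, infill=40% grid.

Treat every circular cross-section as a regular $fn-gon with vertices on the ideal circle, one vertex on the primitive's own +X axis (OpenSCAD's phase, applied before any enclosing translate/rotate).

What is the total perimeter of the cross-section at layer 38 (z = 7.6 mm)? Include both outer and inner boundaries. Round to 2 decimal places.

At z = 7.6 mm: the cylinder: section is a regular 24-gon, circumradius r=9.5 (perimeter = 2·24·9.500·sin(180°/24) = 59.52 mm); the 15×12.5 cube at (11.5, 11) contributes its full rectangle (perimeter 55.00 mm); the cube at (3, 5) is not intersected at this z (z outside [17.5, 26.5]); Subtracting the remaining from the first: starting from the r=9.5 cylinder, the 15×12.5 cube at (11.5, 11) misses the remaining region (no effect) — boundary = 59.52 mm. Overall, the cross-section is a single solid region. Total boundary length (outer) = 59.52 mm.

59.52 mm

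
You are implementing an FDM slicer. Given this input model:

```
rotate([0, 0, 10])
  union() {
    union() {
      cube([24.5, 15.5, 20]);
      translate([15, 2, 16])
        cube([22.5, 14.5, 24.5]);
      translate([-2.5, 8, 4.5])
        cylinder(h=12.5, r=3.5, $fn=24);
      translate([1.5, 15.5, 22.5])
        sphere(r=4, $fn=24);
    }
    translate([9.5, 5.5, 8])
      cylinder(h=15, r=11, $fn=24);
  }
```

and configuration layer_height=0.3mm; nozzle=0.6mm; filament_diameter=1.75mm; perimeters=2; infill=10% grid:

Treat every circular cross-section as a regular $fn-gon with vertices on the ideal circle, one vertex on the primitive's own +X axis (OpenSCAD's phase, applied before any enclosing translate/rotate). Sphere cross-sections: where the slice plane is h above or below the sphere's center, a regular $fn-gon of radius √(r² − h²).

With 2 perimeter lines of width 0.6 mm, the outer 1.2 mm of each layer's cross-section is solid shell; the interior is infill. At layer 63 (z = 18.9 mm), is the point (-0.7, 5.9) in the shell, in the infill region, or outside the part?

At z = 18.9 mm: the cube (footprint 24.5×15.5) is included at this height; the 22.5×14.5 cube at (15, 2) contributes its full rectangle; the cylinder at (-2.5, 8) does not reach this height (z outside [4.5, 17]); the r=4 sphere at (1.5, 15.5) contributes a regular 24-gon of circumradius √(4²−3.6²) = 1.744; Combining (union): the regions partially overlap (shared area 132.83 mm²), so overlapping operands fuse into one piece — 1 connected region; the r=11 cylinder at (9.5, 5.5) gives a regular 24-gon of circumradius 11 (constant along its height); Taking the union: the regions partially overlap (shared area 286.83 mm²), so overlapping operands fuse into one piece — 1 connected region; (whole slice rotated 10° about Z — lengths, areas and connectivity unchanged). Overall, the cross-section is a single solid region. Undo the 10° rotation: the query point maps to (0.335, 5.932) in the un-rotated model frame. The nearest boundary edge runs (-1.50, 5.50)→(-1.13, 8.35); distance from the point to it = 1.76 mm. The point is inside the cross-section and 1.76 mm from the nearest boundary — more than the 1.2 mm shell width (2 × 0.6), so it's in the infill interior.

infill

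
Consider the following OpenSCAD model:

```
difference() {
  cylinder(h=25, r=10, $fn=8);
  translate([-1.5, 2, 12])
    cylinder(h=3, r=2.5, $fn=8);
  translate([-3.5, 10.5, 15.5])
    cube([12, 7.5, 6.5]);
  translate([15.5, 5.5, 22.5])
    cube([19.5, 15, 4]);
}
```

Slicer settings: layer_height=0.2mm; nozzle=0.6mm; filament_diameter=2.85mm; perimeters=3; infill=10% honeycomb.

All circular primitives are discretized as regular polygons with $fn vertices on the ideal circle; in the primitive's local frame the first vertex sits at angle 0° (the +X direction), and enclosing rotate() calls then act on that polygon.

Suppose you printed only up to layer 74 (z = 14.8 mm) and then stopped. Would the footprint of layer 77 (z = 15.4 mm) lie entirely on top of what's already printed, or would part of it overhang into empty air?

part overhangs

Compare the two slices. At z = 14.8: the r=10 cylinder gives a regular 8-gon of circumradius 10 (constant along its height) (area = (8/2)·10.000²·sin(360°/8) = 282.84 mm²); the r=2.5 cylinder at (-1.5, 2) contributes a regular 8-gon of circumradius 2.5 (area = (8/2)·2.500²·sin(360°/8) = 17.68 mm²); the cube at (-3.5, 10.5) is not intersected at this z (z outside [15.5, 22]); the cube at (15.5, 5.5) is not intersected at this z (z outside [22.5, 26.5]); Subtracting the remaining from the first: starting from the r=10 cylinder (282.84 mm²), the r=2.5 cylinder at (-1.5, 2) lies wholly inside it (removes its full 17.68 mm² and its 15.31 mm outline becomes a hole wall) — area = 265.17 mm². At z = 15.4: the r=10 cylinder gives a regular 8-gon of circumradius 10 (constant along its height) (area = (8/2)·10.000²·sin(360°/8) = 282.84 mm²); the cylinder at (-1.5, 2) is not intersected at this z (z outside [12, 15]); the cube at (-3.5, 10.5) is not intersected at this z (z outside [15.5, 22]); the cube at (15.5, 5.5) is not intersected at this z (z outside [22.5, 26.5]); Subtracting the remaining from the first: none of the subtracted shapes is present at this height, so the r=10 cylinder is unchanged — area = 282.84 mm². Checking containment: at z = 15.4 the cross-section extends beyond the z = 14.8 cross-section by about 17.68 mm².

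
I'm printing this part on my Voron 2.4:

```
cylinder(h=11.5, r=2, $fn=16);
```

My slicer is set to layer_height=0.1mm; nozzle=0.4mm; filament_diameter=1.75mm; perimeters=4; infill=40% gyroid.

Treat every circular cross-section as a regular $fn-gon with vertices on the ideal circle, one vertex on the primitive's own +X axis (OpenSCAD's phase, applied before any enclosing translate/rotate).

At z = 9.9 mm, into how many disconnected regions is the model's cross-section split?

At z = 9.9 mm: the cylinder: section is a regular 16-gon, circumradius r=2. The result has 1 disconnected region.

1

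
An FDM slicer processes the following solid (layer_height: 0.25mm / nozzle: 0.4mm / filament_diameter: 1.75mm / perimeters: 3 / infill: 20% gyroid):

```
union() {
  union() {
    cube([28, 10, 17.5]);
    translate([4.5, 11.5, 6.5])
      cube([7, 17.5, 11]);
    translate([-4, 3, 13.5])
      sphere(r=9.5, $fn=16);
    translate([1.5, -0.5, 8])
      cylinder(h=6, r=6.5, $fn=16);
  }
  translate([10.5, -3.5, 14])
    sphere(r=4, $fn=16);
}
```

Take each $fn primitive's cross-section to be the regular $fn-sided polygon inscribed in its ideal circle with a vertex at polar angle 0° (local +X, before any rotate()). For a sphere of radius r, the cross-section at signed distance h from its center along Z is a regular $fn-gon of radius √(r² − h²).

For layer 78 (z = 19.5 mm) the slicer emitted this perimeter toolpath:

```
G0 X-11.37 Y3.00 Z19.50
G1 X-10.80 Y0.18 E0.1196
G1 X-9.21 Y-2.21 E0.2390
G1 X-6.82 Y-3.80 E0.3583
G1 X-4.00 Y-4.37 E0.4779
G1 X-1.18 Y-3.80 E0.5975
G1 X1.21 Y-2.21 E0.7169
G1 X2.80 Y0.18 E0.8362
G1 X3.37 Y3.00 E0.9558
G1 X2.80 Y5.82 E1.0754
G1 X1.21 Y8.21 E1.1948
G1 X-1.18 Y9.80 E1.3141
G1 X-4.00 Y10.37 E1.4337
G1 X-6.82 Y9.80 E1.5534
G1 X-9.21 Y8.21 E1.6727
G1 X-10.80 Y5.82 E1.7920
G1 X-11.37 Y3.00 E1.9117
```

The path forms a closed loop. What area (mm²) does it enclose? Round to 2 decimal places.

Apply the shoelace formula to the sequence of (X, Y) vertices; enclosed area = 166.08 mm².

166.08 mm²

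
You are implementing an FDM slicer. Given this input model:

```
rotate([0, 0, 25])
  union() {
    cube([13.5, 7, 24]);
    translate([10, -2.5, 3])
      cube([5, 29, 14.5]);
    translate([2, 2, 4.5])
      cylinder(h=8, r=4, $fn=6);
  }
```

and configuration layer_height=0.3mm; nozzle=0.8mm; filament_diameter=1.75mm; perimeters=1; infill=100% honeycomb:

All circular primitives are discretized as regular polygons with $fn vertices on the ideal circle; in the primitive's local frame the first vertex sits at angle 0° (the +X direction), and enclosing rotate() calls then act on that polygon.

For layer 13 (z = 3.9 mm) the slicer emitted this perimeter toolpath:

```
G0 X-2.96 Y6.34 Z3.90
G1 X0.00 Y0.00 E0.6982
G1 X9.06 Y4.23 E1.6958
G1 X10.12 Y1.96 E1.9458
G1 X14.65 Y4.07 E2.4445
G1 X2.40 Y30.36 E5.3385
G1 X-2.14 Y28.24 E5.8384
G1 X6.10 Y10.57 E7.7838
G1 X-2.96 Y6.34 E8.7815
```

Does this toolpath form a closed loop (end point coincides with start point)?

Start point (G0): (-2.96, 6.34). End point (last G1): the path returns to the start — closed.

yes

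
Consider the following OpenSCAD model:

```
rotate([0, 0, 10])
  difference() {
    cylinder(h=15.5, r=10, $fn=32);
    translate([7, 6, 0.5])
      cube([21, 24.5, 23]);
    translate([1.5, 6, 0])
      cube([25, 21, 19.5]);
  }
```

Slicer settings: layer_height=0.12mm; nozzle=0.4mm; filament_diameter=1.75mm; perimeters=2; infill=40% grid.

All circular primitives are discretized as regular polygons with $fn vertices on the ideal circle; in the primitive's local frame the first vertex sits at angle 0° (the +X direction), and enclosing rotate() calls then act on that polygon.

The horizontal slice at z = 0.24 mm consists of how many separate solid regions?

At z = 0.24 mm: the r=10 cylinder contributes a regular 32-gon of circumradius 10; the cube at (7, 6) is not intersected at this z (z outside [0.5, 23.5]); the cube at (1.5, 6) (footprint 25×21) is included at this height; After the difference (first − rest): starting from the r=10 cylinder, the 25×21 cube at (1.5, 6) partially overlaps it — only the 16.17 mm² overlap (of its 525.00 mm²) is removed, clipping the outline — 1 connected region; (whole slice rotated 10° about Z — lengths, areas and connectivity unchanged). The result has 1 disconnected region.

1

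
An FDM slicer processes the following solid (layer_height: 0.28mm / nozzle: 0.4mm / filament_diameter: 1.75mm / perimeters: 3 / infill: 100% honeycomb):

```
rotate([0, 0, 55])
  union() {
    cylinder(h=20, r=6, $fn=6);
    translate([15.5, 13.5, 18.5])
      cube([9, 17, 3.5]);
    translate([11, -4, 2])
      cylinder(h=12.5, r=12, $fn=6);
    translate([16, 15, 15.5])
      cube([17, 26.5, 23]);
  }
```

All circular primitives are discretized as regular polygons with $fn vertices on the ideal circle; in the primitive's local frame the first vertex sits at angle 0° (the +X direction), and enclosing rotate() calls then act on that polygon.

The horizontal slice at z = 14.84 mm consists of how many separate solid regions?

At z = 14.84 mm: the r=6 cylinder gives a regular 6-gon of circumradius 6 (constant along its height); the cube at (15.5, 13.5) is not intersected at this z (z outside [18.5, 22]); the cylinder at (11, -4) is not intersected at this z (z outside [2, 14.5]); the cube at (16, 15) is not intersected at this z (z outside [15.5, 38.5]); Taking the union: only the r=6 cylinder is present, so the union is just that shape — 1 connected region; (rotated 55° about Z; rotation is an isometry so areas/perimeters/island counts are preserved). The result has 1 disconnected region.

1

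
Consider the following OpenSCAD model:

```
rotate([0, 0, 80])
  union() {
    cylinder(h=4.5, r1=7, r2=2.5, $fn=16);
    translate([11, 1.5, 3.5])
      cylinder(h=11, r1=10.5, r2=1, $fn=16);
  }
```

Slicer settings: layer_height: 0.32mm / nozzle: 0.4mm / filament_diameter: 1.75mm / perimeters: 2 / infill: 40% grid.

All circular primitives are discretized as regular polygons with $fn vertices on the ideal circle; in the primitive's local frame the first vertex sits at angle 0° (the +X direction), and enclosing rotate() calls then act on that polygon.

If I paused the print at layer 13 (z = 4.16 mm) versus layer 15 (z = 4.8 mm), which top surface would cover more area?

layer 13 (z = 4.16 mm)

Layer 13 (z = 4.16): the cone contributes a regular 16-gon of circumradius 2.840 (interpolated between r1=7 and r2=2.5 at t=0.924) (area = (16/2)·2.840²·sin(360°/16) = 24.69 mm²); the cone at (11, 1.5) contributes a regular 16-gon of circumradius 9.930 (interpolated between r1=10.5 and r2=1 at t=0.060) (area = (16/2)·9.930²·sin(360°/16) = 301.88 mm²); Taking the union: the regions partially overlap — summed areas 326.57 mm² minus the doubly-counted overlap 4.88 mm² gives 321.69 mm² — area = 321.69 mm²; (rotated 80° about Z; rotation is an isometry so areas/perimeters/island counts are preserved). So its area = 321.69 mm². Layer 15 (z = 4.8): the cone is absent (z outside [0, 4.5]); the cone at (11, 1.5) contributes a regular 16-gon of circumradius 9.377 (interpolated between r1=10.5 and r2=1 at t=0.118) (area = (16/2)·9.377²·sin(360°/16) = 269.20 mm²); Merging all regions: only the cone at (11, 1.5) is present, so the union is just that shape — area = 269.20 mm²; (rotated 80° about Z; rotation is an isometry so areas/perimeters/island counts are preserved). So its area = 269.20 mm². Layer 13 is larger (321.69 vs 269.20 mm²).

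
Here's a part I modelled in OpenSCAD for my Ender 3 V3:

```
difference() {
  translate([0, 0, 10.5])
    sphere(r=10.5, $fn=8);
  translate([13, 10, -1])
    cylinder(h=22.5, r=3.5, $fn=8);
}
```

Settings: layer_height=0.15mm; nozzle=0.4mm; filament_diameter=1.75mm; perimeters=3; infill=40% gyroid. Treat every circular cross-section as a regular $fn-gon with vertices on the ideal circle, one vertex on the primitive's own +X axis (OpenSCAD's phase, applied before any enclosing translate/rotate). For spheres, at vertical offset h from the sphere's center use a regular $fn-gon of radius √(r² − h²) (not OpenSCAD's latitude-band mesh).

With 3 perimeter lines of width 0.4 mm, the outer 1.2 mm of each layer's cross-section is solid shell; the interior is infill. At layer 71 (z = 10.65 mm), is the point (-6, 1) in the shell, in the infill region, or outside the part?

At z = 10.65 mm: the sphere: section is a regular 8-gon, circumradius = √(r²−h²) = √(10.5²−0.15²) = 10.499; the r=3.5 cylinder at (13, 10) gives a regular 8-gon of circumradius 3.5 (constant along its height); After the difference (first − rest): starting from the r=10.5 sphere, the r=3.5 cylinder at (13, 10) misses the remaining region (no effect) — 1 connected region. Overall, the cross-section is a single solid region. The nearest boundary edge runs (-10.50, 0.00)→(-7.42, 7.42); distance from the point to it = 3.77 mm. The point is inside the cross-section and 3.77 mm from the nearest boundary — more than the 1.2 mm shell width (3 × 0.4), so it's in the infill interior.

infill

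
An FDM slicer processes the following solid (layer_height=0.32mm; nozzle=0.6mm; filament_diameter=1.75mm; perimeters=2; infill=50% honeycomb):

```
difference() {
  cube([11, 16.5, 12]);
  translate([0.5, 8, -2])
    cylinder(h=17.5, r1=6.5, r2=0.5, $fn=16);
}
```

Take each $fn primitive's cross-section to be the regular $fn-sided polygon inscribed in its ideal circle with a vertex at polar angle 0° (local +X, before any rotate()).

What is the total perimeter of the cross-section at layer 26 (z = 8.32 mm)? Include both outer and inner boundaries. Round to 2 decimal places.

59.54 mm

At z = 8.32 mm: the cube (footprint 11×16.5) is included at this height (perimeter 55.00 mm); the cone at (0.5, 8) contributes a regular 16-gon of circumradius 2.962 (interpolated between r1=6.5 and r2=0.5 at t=0.590) (perimeter = 2·16·2.962·sin(180°/16) = 18.49 mm); Taking the first minus the rest: starting from the 11×16.5 cube, the cone at (0.5, 8) partially overlaps it — only the 16.34 mm² overlap (of its 26.85 mm²) is removed, clipping the outline — boundary = 59.54 mm. Overall, the cross-section is a single solid region. Total boundary length (outer) = 59.54 mm.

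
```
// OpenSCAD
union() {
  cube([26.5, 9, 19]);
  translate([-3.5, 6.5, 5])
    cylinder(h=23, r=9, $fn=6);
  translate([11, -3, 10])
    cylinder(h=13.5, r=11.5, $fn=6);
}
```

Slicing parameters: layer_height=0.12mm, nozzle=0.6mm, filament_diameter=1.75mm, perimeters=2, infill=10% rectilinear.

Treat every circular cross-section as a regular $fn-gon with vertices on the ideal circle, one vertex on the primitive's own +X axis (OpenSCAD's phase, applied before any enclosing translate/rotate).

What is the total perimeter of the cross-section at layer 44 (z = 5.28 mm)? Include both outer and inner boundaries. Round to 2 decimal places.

At z = 5.28 mm: the 26.5×9 cube contributes its full rectangle (perimeter 71.00 mm); the r=9 cylinder at (-3.5, 6.5) gives a regular 6-gon of circumradius 9 (constant along its height) (perimeter = 2·6·9.000·sin(180°/6) = 54.00 mm); the cylinder at (11, -3) does not reach this height (z outside [10, 23.5]); Taking the union: the regions partially overlap (shared area 35.50 mm²), so the edge portions inside another operand are dropped and the merged outline is re-measured after clipping — boundary = 99.80 mm. Overall, the cross-section is a single solid region. Total boundary length (outer) = 99.80 mm.

99.80 mm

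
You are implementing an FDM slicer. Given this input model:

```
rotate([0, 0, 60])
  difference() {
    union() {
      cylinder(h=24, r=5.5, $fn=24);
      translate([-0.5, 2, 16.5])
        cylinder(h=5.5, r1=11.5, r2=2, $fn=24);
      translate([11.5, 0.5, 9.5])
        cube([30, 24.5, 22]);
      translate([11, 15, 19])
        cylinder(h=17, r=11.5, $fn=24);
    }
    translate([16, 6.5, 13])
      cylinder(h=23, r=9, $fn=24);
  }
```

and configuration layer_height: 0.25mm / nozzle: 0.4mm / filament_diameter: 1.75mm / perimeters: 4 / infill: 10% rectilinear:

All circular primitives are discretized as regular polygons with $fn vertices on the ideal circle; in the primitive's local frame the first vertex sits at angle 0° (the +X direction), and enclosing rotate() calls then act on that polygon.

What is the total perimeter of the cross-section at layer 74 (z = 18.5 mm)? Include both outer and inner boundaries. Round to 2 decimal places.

At z = 18.5 mm: the cylinder: section is a regular 24-gon, circumradius r=5.5 (perimeter = 2·24·5.500·sin(180°/24) = 34.46 mm); the cone at (-0.5, 2): at t=0.364 of its height the radius interpolates to r₁+(r₂−r₁)t = 8.045, giving a regular 24-gon of that circumradius (perimeter = 2·24·8.045·sin(180°/24) = 50.41 mm); the 30×24.5 cube at (11.5, 0.5) contributes its full rectangle (perimeter 109.00 mm); the cylinder at (11, 15) does not reach this height (z outside [19, 36]); Merging all regions: the regions partially overlap (shared area 93.95 mm²), so the edge portions inside another operand are dropped and the merged outline is re-measured after clipping — boundary = 159.41 mm; the r=9 cylinder at (16, 6.5) contributes a regular 24-gon of circumradius 9 (perimeter = 2·24·9.000·sin(180°/24) = 56.39 mm); Subtracting the remaining from the first: starting from the result so far, the r=9 cylinder at (16, 6.5) partially overlaps it — only the 177.72 mm² overlap (of its 251.57 mm²) is removed, clipping the outline — boundary = 159.85 mm; (whole slice rotated 60° about Z — lengths, areas and connectivity unchanged). Overall, the cross-section has 2 separate islands. Total boundary length (outer) = 159.85 mm.

159.85 mm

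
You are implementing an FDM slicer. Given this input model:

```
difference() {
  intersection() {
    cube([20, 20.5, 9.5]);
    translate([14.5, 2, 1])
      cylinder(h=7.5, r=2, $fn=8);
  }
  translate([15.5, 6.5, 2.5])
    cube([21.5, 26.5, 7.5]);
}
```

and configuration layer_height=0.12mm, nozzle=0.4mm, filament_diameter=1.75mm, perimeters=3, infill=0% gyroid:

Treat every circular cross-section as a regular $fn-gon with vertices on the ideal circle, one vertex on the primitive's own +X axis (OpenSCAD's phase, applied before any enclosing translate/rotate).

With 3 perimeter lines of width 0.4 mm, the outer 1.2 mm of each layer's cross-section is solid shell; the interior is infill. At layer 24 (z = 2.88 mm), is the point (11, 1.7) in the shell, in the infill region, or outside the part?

outside

At z = 2.88 mm: the cube (footprint 20×20.5) is included at this height; the r=2 cylinder at (14.5, 2) contributes a regular 8-gon of circumradius 2; Keeping only the common overlap: the r=2 cylinder at (14.5, 2) lies inside the 20×20.5 cube, so the common part is the r=2 cylinder at (14.5, 2) itself — 1 connected region; the cube at (15.5, 6.5) (footprint 21.5×26.5) is included at this height; After the difference (first − rest): starting from that combined region, the 21.5×26.5 cube at (15.5, 6.5) misses the remaining region (no effect) — 1 connected region. Overall, the cross-section is a single solid region. The nearest boundary edge runs (12.50, 2.00)→(13.09, 3.41); distance from the point to it = 1.53 mm. The point is not inside any of the regions above, so it lies outside the cross-section (1.53 mm from the nearest boundary).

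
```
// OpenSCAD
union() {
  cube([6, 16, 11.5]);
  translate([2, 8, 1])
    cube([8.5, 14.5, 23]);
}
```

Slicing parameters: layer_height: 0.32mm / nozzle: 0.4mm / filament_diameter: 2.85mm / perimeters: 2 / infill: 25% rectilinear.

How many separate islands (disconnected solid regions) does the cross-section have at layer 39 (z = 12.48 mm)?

At z = 12.48 mm: the cube does not reach this height (z outside [0, 11.5]); the cube at (2, 8) (footprint 8.5×14.5) is included at this height; Taking the union: only the 8.5×14.5 cube at (2, 8) is present, so the union is just that shape — 1 connected region. Overall, the cross-section is a single solid region. Island count = 1.

1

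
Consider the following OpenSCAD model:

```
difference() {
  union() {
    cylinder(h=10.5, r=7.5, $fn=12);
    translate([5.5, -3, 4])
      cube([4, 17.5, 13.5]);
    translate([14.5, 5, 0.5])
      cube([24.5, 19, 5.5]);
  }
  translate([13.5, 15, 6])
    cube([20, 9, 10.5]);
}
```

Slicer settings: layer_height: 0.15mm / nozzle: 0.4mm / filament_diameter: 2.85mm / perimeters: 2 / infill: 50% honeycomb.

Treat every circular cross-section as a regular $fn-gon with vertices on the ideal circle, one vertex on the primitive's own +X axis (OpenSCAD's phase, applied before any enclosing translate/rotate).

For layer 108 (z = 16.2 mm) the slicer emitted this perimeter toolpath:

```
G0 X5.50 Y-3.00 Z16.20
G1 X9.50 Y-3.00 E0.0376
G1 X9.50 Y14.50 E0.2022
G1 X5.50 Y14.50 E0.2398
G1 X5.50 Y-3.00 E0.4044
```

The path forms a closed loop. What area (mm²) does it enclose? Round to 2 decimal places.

70.00 mm²

Apply the shoelace formula to the sequence of (X, Y) vertices; enclosed area = 70.00 mm².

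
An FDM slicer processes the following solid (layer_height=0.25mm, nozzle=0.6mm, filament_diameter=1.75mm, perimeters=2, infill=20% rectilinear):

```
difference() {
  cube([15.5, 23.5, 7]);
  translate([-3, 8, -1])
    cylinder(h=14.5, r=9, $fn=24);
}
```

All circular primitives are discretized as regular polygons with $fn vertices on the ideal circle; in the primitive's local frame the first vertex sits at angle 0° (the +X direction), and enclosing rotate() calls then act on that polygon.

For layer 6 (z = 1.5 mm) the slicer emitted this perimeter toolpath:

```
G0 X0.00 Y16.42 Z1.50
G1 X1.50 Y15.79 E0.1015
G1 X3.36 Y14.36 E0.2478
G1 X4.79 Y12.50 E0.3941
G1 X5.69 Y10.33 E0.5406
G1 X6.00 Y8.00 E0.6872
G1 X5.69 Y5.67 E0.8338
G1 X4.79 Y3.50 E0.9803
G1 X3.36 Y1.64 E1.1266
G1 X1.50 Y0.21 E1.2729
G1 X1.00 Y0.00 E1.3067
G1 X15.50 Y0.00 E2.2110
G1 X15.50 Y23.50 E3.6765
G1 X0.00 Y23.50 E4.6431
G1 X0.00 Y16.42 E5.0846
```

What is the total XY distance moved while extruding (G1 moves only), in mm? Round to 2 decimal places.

81.53 mm

Sum the Euclidean lengths of each G1 segment: total = 81.53 mm.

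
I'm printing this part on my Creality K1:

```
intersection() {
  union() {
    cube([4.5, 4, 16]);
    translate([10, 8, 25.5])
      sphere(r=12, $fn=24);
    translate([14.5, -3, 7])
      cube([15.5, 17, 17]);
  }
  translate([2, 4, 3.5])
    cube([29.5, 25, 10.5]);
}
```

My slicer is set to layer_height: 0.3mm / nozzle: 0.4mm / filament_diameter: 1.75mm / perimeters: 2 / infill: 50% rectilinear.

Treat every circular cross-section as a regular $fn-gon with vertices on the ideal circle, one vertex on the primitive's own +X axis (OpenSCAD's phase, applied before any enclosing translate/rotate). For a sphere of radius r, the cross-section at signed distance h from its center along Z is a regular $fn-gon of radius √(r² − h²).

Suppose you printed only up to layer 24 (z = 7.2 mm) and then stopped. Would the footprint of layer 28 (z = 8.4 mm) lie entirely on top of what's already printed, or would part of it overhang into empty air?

Compare the two slices. At z = 7.2: the cube (footprint 4.5×4) is included at this height (area 18.00 mm²); the sphere at (10, 8) does not reach this height (|z−center|=18.300 > r=12); the cube at (14.5, -3) is present — its section is the full 15.5×17 rectangle (area 263.50 mm²); Merging all regions: the 2 present regions are separate (no shared area or edge), so areas and boundary lengths simply add and each stays a separate island — area = 281.50 mm²; the 29.5×25 cube at (2, 4) contributes its full rectangle (area 737.50 mm²); After intersecting: the 29.5×25 cube at (2, 4) partially overlaps that combined region; clipping to the common part keeps 155.00 mm² — area = 155.00 mm². At z = 8.4: the cube (footprint 4.5×4) is included at this height (area 18.00 mm²); the sphere at (10, 8) is not intersected at this z (|z−center|=17.100 > r=12); the cube at (14.5, -3) (footprint 15.5×17) is included at this height (area 263.50 mm²); Taking the union: the 2 present regions are separate (no shared area or edge), so areas and boundary lengths simply add and each stays a separate island — area = 281.50 mm²; the cube at (2, 4) (footprint 29.5×25) is included at this height (area 737.50 mm²); After intersecting: the 29.5×25 cube at (2, 4) partially overlaps that combined region; clipping to the common part keeps 155.00 mm² — area = 155.00 mm². Checking containment: the cross-section at z = 8.4 is a subset of the cross-section at z = 7.2.

entirely on top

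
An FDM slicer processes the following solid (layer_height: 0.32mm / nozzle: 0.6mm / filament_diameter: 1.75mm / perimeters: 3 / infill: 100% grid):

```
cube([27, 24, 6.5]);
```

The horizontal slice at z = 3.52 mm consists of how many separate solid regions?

At z = 3.52 mm: the cube (footprint 27×24) is included at this height. The result has 1 disconnected region.

1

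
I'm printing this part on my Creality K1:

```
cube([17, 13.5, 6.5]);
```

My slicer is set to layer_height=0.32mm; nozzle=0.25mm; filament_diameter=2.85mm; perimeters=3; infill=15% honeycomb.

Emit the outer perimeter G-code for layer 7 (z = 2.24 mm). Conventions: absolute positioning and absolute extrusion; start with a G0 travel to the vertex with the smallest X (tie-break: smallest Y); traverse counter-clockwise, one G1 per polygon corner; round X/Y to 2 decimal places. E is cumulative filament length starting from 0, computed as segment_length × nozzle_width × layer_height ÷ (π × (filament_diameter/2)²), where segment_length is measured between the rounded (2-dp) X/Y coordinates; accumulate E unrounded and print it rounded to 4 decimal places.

G0 X0.00 Y0.00 Z2.24
G1 X17.00 Y0.00 E0.2132
G1 X17.00 Y13.50 E0.3825
G1 X0.00 Y13.50 E0.5957
G1 X0.00 Y0.00 E0.7650

At z = 2.24 mm: the cube is present — its section is the full 17×13.5 rectangle. The outline is a single polygon with 4 vertices. Extrusion per mm of travel: 0.25 × 0.32 / (π × 1.425²) = 0.012540. Accumulating E over each segment gives final E = 0.7650.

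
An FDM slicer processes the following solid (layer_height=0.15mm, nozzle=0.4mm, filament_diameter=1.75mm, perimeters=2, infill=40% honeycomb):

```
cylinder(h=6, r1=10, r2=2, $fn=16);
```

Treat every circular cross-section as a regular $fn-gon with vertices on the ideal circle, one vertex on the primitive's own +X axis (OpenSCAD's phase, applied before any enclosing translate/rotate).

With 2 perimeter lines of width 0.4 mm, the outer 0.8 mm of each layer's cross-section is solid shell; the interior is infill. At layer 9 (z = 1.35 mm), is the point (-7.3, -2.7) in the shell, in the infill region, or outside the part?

shell

At z = 1.35 mm: the cone: at t=0.225 of its height the radius interpolates to r₁+(r₂−r₁)t = 8.200, giving a regular 16-gon of that circumradius. Overall, the cross-section is a single solid region. The nearest boundary edge runs (-8.20, 0.00)→(-7.58, -3.14); distance from the point to it = 0.36 mm. The point is inside the cross-section, 0.36 mm from the nearest boundary — within the 0.8 mm shell band (2 × 0.4).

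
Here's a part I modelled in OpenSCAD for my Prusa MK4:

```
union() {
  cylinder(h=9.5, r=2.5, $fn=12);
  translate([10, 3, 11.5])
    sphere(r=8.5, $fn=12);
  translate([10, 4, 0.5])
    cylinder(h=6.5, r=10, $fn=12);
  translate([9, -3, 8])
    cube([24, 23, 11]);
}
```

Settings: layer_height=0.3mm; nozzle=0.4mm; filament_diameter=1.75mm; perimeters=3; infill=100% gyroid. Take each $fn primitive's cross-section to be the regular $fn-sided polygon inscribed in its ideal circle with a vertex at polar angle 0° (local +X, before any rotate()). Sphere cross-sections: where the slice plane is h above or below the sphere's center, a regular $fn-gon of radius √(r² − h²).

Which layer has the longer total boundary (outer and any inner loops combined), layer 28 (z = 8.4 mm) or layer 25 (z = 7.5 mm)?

Layer 28 (z = 8.4): the r=2.5 cylinder gives a regular 12-gon of circumradius 2.5 (constant along its height) (perimeter = 2·12·2.500·sin(180°/12) = 15.53 mm); the r=8.5 sphere at (10, 3) slices to a regular 12-gon of circumradius 7.915 (√(r²−h²) with h=3.1 from center) (perimeter = 2·12·7.915·sin(180°/12) = 49.16 mm); the cylinder at (10, 4) is absent (z outside [0.5, 7]); the cube at (9, -3) is present — its section is the full 24×23 rectangle (perimeter 94.00 mm); Combining (union): the regions partially overlap (shared area 101.90 mm²), so the edge portions inside another operand are dropped and the merged outline is re-measured after clipping — boundary = 118.92 mm. So its perimeter = 118.92 mm. Layer 25 (z = 7.5): the r=2.5 cylinder contributes a regular 12-gon of circumradius 2.5 (perimeter = 2·12·2.500·sin(180°/12) = 15.53 mm); the r=8.5 sphere at (10, 3) slices to a regular 12-gon of circumradius 7.500 (√(r²−h²) with h=4 from center) (perimeter = 2·12·7.500·sin(180°/12) = 46.59 mm); the cylinder at (10, 4) is absent (z outside [0.5, 7]); the cube at (9, -3) does not reach this height (z outside [8, 19]); Combining (union): the 2 present regions are separate (no shared area or edge), so areas and boundary lengths simply add and each stays a separate island — boundary = 62.12 mm. So its perimeter = 62.12 mm. Layer 28 is larger (118.92 vs 62.12 mm).

layer 28 (z = 8.4 mm)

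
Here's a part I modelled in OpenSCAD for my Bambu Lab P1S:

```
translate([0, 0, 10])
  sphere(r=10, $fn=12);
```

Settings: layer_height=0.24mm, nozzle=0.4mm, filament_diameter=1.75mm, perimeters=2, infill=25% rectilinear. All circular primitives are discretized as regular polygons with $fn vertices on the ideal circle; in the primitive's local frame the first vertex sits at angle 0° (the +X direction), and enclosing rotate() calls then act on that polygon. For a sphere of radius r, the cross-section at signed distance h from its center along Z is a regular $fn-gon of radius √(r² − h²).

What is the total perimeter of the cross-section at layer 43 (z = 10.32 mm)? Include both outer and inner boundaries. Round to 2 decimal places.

62.08 mm

At z = 10.32 mm: the r=10 sphere slices to a regular 12-gon of circumradius 9.995 (√(r²−h²) with h=0.32 from center) (perimeter = 2·12·9.995·sin(180°/12) = 62.08 mm). Overall, the cross-section is a single solid region. Total boundary length (outer) = 62.08 mm.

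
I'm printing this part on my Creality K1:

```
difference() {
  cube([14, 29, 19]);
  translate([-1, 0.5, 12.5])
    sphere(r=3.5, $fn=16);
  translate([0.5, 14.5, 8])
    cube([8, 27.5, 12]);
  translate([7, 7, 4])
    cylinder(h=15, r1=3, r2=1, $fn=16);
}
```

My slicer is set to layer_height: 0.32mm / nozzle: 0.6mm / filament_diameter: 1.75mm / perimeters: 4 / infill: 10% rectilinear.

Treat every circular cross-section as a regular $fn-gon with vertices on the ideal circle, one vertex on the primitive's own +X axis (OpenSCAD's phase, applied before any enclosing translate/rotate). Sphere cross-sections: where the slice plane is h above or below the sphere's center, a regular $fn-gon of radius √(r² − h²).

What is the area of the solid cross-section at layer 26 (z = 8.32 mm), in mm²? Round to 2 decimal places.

272.01 mm²

At z = 8.32 mm: the 14×29 cube contributes its full rectangle (area 406.00 mm²); the sphere at (-1, 0.5) is not intersected at this z (|z−center|=4.180 > r=3.5); the cube at (0.5, 14.5) (footprint 8×27.5) is included at this height (area 220.00 mm²); the cone at (7, 7) (r1=3→r2=1) has section circumradius 2.424 here — a regular 16-gon (area = (16/2)·2.424²·sin(360°/16) = 17.99 mm²); After the difference (first − rest): starting from the 14×29 cube (406.00 mm²), the 8×27.5 cube at (0.5, 14.5) partially overlaps it — only the 116.00 mm² overlap (of its 220.00 mm²) is removed, clipping the outline; the cone at (7, 7) lies wholly inside it (removes its full 17.99 mm² and its 15.13 mm outline becomes a hole wall) — area = 272.01 mm². Overall, the cross-section is one region with 1 hole. Net area = 272.01 mm².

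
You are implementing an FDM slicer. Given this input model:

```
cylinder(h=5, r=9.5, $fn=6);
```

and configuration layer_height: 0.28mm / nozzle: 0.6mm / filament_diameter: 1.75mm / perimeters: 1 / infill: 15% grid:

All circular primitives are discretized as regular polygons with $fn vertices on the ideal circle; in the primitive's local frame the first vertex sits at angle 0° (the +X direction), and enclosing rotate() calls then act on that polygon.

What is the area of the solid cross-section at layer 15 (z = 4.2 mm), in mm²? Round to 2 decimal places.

At z = 4.2 mm: the r=9.5 cylinder contributes a regular 6-gon of circumradius 9.5 (area = (6/2)·9.500²·sin(360°/6) = 234.48 mm²). Overall, the cross-section is a single solid region. Net area = 234.48 mm².

234.48 mm²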